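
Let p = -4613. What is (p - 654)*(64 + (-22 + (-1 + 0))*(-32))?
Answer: -4213600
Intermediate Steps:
(p - 654)*(64 + (-22 + (-1 + 0))*(-32)) = (-4613 - 654)*(64 + (-22 + (-1 + 0))*(-32)) = -5267*(64 + (-22 - 1)*(-32)) = -5267*(64 - 23*(-32)) = -5267*(64 + 736) = -5267*800 = -4213600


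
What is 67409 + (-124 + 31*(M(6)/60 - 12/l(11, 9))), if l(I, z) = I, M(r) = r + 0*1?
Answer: 7397971/110 ≈ 67254.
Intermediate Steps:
M(r) = r (M(r) = r + 0 = r)
67409 + (-124 + 31*(M(6)/60 - 12/l(11, 9))) = 67409 + (-124 + 31*(6/60 - 12/11)) = 67409 + (-124 + 31*(6*(1/60) - 12*1/11)) = 67409 + (-124 + 31*(⅒ - 12/11)) = 67409 + (-124 + 31*(-109/110)) = 67409 + (-124 - 3379/110) = 67409 - 17019/110 = 7397971/110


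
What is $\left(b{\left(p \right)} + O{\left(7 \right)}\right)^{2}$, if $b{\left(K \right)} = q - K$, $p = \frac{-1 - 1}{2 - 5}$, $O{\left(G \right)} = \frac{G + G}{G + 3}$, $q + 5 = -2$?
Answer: $\frac{8836}{225} \approx 39.271$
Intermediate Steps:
$q = -7$ ($q = -5 - 2 = -7$)
$O{\left(G \right)} = \frac{2 G}{3 + G}$
$p = \frac{2}{3}$ ($p = - \frac{2}{-3} = \left(-2\right) \left(- \frac{1}{3}\right) = \frac{2}{3} \approx 0.66667$)
$b{\left(K \right)} = -7 - K$
$\left(b{\left(p \right)} + O{\left(7 \right)}\right)^{2} = \left(\left(-7 - \frac{2}{3}\right) + 2 \cdot 7 \frac{1}{3 + 7}\right)^{2} = \left(\left(-7 - \frac{2}{3}\right) + 2 \cdot 7 \cdot \frac{1}{10}\right)^{2} = \left(- \frac{23}{3} + 2 \cdot 7 \cdot \frac{1}{10}\right)^{2} = \left(- \frac{23}{3} + \frac{7}{5}\right)^{2} = \left(- \frac{94}{15}\right)^{2} = \frac{8836}{225}$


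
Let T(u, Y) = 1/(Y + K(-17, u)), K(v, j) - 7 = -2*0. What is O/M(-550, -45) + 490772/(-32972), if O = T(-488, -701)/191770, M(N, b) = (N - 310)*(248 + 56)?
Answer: -4269057056062961357/286812102671929600 ≈ -14.885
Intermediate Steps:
M(N, b) = -94240 + 304*N (M(N, b) = (-310 + N)*304 = -94240 + 304*N)
K(v, j) = 7 (K(v, j) = 7 - 2*0 = 7 + 0 = 7)
T(u, Y) = 1/(7 + Y) (T(u, Y) = 1/(Y + 7) = 1/(7 + Y))
O = -1/133088380 (O = 1/((7 - 701)*191770) = (1/191770)/(-694) = -1/694*1/191770 = -1/133088380 ≈ -7.5138e-9)
O/M(-550, -45) + 490772/(-32972) = -1/(133088380*(-94240 + 304*(-550))) + 490772/(-32972) = -1/(133088380*(-94240 - 167200)) + 490772*(-1/32972) = -1/133088380/(-261440) - 122693/8243 = -1/133088380*(-1/261440) - 122693/8243 = 1/34794626067200 - 122693/8243 = -4269057056062961357/286812102671929600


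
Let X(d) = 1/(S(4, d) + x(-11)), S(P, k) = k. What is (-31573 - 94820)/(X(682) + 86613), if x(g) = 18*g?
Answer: -61174212/41920693 ≈ -1.4593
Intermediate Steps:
X(d) = 1/(-198 + d) (X(d) = 1/(d + 18*(-11)) = 1/(d - 198) = 1/(-198 + d))
(-31573 - 94820)/(X(682) + 86613) = (-31573 - 94820)/(1/(-198 + 682) + 86613) = -126393/(1/484 + 86613) = -126393/41920693/484 = -126393*484/41920693 = -61174212/41920693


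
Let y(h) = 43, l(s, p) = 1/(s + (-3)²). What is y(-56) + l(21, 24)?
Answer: 1291/30 ≈ 43.033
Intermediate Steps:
l(s, p) = 1/(9 + s) (l(s, p) = 1/(s + 9) = 1/(9 + s))
y(-56) + l(21, 24) = 43 + 1/(9 + 21) = 43 + 1/30 = 1291/30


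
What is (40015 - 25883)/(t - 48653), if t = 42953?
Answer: -3533/1425 ≈ -2.4793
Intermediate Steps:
(40015 - 25883)/(t - 48653) = (40015 - 25883)/(42953 - 48653) = 14132/(-5700) = 14132*(-1/5700) = -3533/1425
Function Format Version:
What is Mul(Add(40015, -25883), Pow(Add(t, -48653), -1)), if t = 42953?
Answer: Rational(-3533, 1425) ≈ -2.4793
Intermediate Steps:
Mul(Add(40015, -25883), Pow(Add(t, -48653), -1)) = Mul(Add(40015, -25883), Pow(Add(42953, -48653), -1)) = Mul(14132, Pow(-5700, -1)) = Mul(14132, Rational(-1, 5700)) = Rational(-3533, 1425)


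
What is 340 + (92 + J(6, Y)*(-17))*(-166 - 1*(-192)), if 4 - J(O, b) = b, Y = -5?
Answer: -1246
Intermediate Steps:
J(O, b) = 4 - b
340 + (92 + J(6, Y)*(-17))*(-166 - 1*(-192)) = 340 + (92 + (4 - 1*(-5))*(-17))*(-166 - 1*(-192)) = 340 + (92 + (4 + 5)*(-17))*(-166 + 192) = 340 + (92 + 9*(-17))*26 = 340 + (92 - 153)*26 = 340 - 61*26 = 340 - 1586 = -1246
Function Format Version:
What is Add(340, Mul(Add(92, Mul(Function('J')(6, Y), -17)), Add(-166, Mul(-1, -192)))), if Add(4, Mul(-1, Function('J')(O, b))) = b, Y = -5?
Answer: -1246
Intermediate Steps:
Function('J')(O, b) = Add(4, Mul(-1, b))
Add(340, Mul(Add(92, Mul(Function('J')(6, Y), -17)), Add(-166, Mul(-1, -192)))) = Add(340, Mul(Add(92, Mul(Add(4, Mul(-1, -5)), -17)), Add(-166, Mul(-1, -192)))) = Add(340, Mul(Add(92, Mul(Add(4, 5), -17)), Add(-166, 192))) = Add(340, Mul(Add(92, Mul(9, -17)), 26)) = Add(340, Mul(Add(92, -153), 26)) = Add(340, Mul(-61, 26)) = Add(340, -1586) = -1246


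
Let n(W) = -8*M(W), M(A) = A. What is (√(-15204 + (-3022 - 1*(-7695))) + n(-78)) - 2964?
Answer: -2340 + I*√10531 ≈ -2340.0 + 102.62*I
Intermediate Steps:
n(W) = -8*W
(√(-15204 + (-3022 - 1*(-7695))) + n(-78)) - 2964 = (√(-15204 + (-3022 - 1*(-7695))) - 8*(-78)) - 2964 = (√(-15204 + (-3022 + 7695)) + 624) - 2964 = (√(-15204 + 4673) + 624) - 2964 = (√(-10531) + 624) - 2964 = (I*√10531 + 624) - 2964 = (624 + I*√10531) - 2964 = -2340 + I*√10531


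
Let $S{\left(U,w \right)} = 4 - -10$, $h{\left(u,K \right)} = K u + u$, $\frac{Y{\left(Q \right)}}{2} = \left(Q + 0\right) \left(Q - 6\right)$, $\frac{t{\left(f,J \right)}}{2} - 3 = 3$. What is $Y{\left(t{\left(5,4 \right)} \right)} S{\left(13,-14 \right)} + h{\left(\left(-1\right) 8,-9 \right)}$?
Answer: $2080$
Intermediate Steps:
$t{\left(f,J \right)} = 12$ ($t{\left(f,J \right)} = 6 + 2 \cdot 3 = 6 + 6 = 12$)
$Y{\left(Q \right)} = 2 Q \left(-6 + Q\right)$ ($Y{\left(Q \right)} = 2 \left(Q + 0\right) \left(Q - 6\right) = 2 Q \left(-6 + Q\right)$)
$h{\left(u,K \right)} = u + K u$
$S{\left(U,w \right)} = 14$ ($S{\left(U,w \right)} = 4 + 10 = 14$)
$Y{\left(t{\left(5,4 \right)} \right)} S{\left(13,-14 \right)} + h{\left(\left(-1\right) 8,-9 \right)} = 2 \cdot 12 \left(-6 + 12\right) 14 + \left(-1\right) 8 \left(1 - 9\right) = 2 \cdot 12 \cdot 6 \cdot 14 - -64 = 144 \cdot 14 + 64 = 2016 + 64 = 2080$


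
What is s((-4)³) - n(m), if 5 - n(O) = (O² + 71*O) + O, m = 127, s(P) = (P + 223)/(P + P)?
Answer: 3234145/128 ≈ 25267.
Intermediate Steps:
s(P) = (223 + P)/(2*P) (s(P) = (223 + P)/((2*P)) = (223 + P)*(1/(2*P)) = (223 + P)/(2*P))
n(O) = 5 - O² - 72*O (n(O) = 5 - ((O² + 71*O) + O) = 5 - (O² + 72*O) = 5 + (-O² - 72*O) = 5 - O² - 72*O)
s((-4)³) - n(m) = (223 + (-4)³)/(2*((-4)³)) - (5 - 1*127² - 72*127) = (½)*(223 - 64)/(-64) - (5 - 1*16129 - 9144) = (½)*(-1/64)*159 - (5 - 16129 - 9144) = -159/128 - 1*(-25268) = -159/128 + 25268 = 3234145/128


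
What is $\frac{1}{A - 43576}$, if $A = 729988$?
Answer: $\frac{1}{686412} \approx 1.4569 \cdot 10^{-6}$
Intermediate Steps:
$\frac{1}{A - 43576} = \frac{1}{729988 - 43576} = \frac{1}{686412}$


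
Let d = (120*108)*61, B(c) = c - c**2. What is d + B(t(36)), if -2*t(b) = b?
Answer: 790218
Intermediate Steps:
t(b) = -b/2
d = 790560 (d = 12960*61 = 790560)
d + B(t(36)) = 790560 + (-1/2*36)*(1 - (-1)*36/2) = 790560 - 18*(1 - 1*(-18)) = 790560 - 18*(1 + 18) = 790560 - 18*19 = 790560 - 342 = 790218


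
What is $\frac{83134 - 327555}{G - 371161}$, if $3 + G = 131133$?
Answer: $\frac{244421}{240031} \approx 1.0183$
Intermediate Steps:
$G = 131130$ ($G = -3 + 131133 = 131130$)
$\frac{83134 - 327555}{G - 371161} = \frac{83134 - 327555}{131130 - 371161} = - \frac{244421}{-240031} = \left(-244421\right) \left(- \frac{1}{240031}\right) = \frac{244421}{240031}$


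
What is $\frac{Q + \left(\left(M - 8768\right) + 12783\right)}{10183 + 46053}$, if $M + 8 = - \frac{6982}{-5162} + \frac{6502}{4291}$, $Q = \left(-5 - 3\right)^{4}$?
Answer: $\frac{22443265464}{155704423189} \approx 0.14414$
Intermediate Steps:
$Q = 4096$ ($Q = \left(-5 - 3\right)^{4} = \left(-8\right)^{4} = 4096$)
$M = - \frac{56839025}{11075071}$ ($M = -8 + \left(- \frac{6982}{-5162} + \frac{6502}{4291}\right) = -8 + \left(\left(-6982\right) \left(- \frac{1}{5162}\right) + 6502 \cdot \frac{1}{4291}\right) = -8 + \left(\frac{3491}{2581} + \frac{6502}{4291}\right) = -8 + \frac{31761543}{11075071} = - \frac{56839025}{11075071} \approx -5.1322$)
$\frac{Q + \left(\left(M - 8768\right) + 12783\right)}{10183 + 46053} = \frac{4096 + \left(\left(- \frac{56839025}{11075071} - 8768\right) + 12783\right)}{10183 + 46053} = \frac{4096 + \left(- \frac{97163061553}{11075071} + 12783\right)}{56236} = \left(4096 + \frac{44409571040}{11075071}\right) \frac{1}{56236} = \frac{89773061856}{11075071} \cdot \frac{1}{56236} = \frac{22443265464}{155704423189}$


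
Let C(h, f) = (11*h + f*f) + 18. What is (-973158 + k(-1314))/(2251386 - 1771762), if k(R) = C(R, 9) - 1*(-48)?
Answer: -987465/479624 ≈ -2.0588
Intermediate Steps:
C(h, f) = 18 + f² + 11*h (C(h, f) = (11*h + f²) + 18 = (f² + 11*h) + 18 = 18 + f² + 11*h)
k(R) = 147 + 11*R (k(R) = (18 + 9² + 11*R) - 1*(-48) = (18 + 81 + 11*R) + 48 = (99 + 11*R) + 48 = 147 + 11*R)
(-973158 + k(-1314))/(2251386 - 1771762) = (-973158 + (147 + 11*(-1314)))/(2251386 - 1771762) = (-973158 + (147 - 14454))/479624 = (-973158 - 14307)*(1/479624) = -987465*1/479624 = -987465/479624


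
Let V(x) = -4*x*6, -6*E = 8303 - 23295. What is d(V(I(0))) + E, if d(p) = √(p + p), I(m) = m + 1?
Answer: 7496/3 + 4*I*√3 ≈ 2498.7 + 6.9282*I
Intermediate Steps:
I(m) = 1 + m
E = 7496/3 (E = -(8303 - 23295)/6 = -⅙*(-14992) = 7496/3 ≈ 2498.7)
V(x) = -24*x
d(p) = √2*√p (d(p) = √(2*p) = √2*√p)
d(V(I(0))) + E = √2*√(-24*(1 + 0)) + 7496/3 = √2*√(-24*1) + 7496/3 = √2*√(-24) + 7496/3 = √2*(2*I*√6) + 7496/3 = 4*I*√3 + 7496/3 = 7496/3 + 4*I*√3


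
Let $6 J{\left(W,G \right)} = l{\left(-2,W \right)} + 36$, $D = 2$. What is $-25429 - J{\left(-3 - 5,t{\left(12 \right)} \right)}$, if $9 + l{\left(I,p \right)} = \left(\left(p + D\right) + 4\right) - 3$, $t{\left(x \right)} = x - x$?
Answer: $- \frac{76298}{3} \approx -25433.0$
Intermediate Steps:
$t{\left(x \right)} = 0$
$l{\left(I,p \right)} = -6 + p$ ($l{\left(I,p \right)} = -9 + \left(\left(\left(p + 2\right) + 4\right) - 3\right) = -9 + \left(\left(\left(2 + p\right) + 4\right) - 3\right) = -9 + \left(\left(6 + p\right) - 3\right) = -9 + \left(3 + p\right) = -6 + p$)
$J{\left(W,G \right)} = 5 + \frac{W}{6}$ ($J{\left(W,G \right)} = \frac{\left(-6 + W\right) + 36}{6} = \frac{30 + W}{6} = 5 + \frac{W}{6}$)
$-25429 - J{\left(-3 - 5,t{\left(12 \right)} \right)} = -25429 - \left(5 + \frac{-3 - 5}{6}\right) = -25429 - \left(5 + \frac{1}{6} \left(-8\right)\right) = -25429 - \left(5 - \frac{4}{3}\right) = -25429 - \frac{11}{3} = - \frac{76298}{3}$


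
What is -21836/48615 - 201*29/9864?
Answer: -18472857/17760680 ≈ -1.0401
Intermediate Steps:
-21836/48615 - 201*29/9864 = -21836*1/48615 - 5829*1/9864 = -21836/48615 - 1943/3288 = -18472857/17760680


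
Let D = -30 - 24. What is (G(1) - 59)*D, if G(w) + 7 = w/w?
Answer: 3510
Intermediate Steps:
G(w) = -6 (G(w) = -7 + w/w = -7 + 1 = -6)
D = -54
(G(1) - 59)*D = (-6 - 59)*(-54) = -65*(-54) = 3510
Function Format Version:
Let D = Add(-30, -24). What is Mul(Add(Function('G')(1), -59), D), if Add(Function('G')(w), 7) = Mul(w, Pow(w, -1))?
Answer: 3510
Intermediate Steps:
Function('G')(w) = -6 (Function('G')(w) = Add(-7, Mul(w, Pow(w, -1))) = Add(-7, 1) = -6)
D = -54
Mul(Add(Function('G')(1), -59), D) = Mul(Add(-6, -59), -54) = Mul(-65, -54) = 3510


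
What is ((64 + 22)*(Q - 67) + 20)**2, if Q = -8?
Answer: 41344900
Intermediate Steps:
((64 + 22)*(Q - 67) + 20)**2 = ((64 + 22)*(-8 - 67) + 20)**2 = (86*(-75) + 20)**2 = (-6450 + 20)**2 = (-6430)**2 = 41344900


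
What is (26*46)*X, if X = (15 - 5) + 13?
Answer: 27508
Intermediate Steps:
X = 23 (X = 10 + 13 = 23)
(26*46)*X = (26*46)*23 = 1196*23 = 27508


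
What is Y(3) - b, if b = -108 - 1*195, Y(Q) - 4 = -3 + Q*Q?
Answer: 313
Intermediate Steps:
Y(Q) = 1 + Q² (Y(Q) = 4 + (-3 + Q*Q) = 4 + (-3 + Q²) = 1 + Q²)
b = -303 (b = -108 - 195 = -303)
Y(3) - b = (1 + 3²) - 1*(-303) = (1 + 9) + 303 = 10 + 303 = 313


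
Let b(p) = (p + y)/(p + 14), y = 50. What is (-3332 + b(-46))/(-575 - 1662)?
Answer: 26657/17896 ≈ 1.4896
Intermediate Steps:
b(p) = (50 + p)/(14 + p) (b(p) = (p + 50)/(p + 14) = (50 + p)/(14 + p))
(-3332 + b(-46))/(-575 - 1662) = (-3332 + (50 - 46)/(14 - 46))/(-575 - 1662) = (-3332 + 4/(-32))/(-2237) = (-3332 - 1/32*4)*(-1/2237) = (-3332 - ⅛)*(-1/2237) = -26657/8*(-1/2237) = 26657/17896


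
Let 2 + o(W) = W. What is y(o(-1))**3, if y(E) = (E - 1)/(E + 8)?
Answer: -64/125 ≈ -0.51200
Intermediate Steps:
o(W) = -2 + W
y(E) = (-1 + E)/(8 + E)
y(o(-1))**3 = ((-1 + (-2 - 1))/(8 + (-2 - 1)))**3 = ((-1 - 3)/(8 - 3))**3 = (-4/5)**3 = -64/125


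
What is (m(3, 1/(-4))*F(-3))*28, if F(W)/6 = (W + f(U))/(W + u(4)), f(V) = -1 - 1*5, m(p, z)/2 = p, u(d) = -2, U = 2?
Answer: 9072/5 ≈ 1814.4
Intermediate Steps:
m(p, z) = 2*p
f(V) = -6 (f(V) = -1 - 5 = -6)
F(W) = 6*(-6 + W)/(-2 + W) (F(W) = 6*((W - 6)/(W - 2)) = 6*((-6 + W)/(-2 + W)) = 6*(-6 + W)/(-2 + W))
(m(3, 1/(-4))*F(-3))*28 = ((2*3)*(6*(-6 - 3)/(-2 - 3)))*28 = (6*(6*(-9)/(-5)))*28 = (6*(6*(-1/5)*(-9)))*28 = (6*(54/5))*28 = (324/5)*28 = 9072/5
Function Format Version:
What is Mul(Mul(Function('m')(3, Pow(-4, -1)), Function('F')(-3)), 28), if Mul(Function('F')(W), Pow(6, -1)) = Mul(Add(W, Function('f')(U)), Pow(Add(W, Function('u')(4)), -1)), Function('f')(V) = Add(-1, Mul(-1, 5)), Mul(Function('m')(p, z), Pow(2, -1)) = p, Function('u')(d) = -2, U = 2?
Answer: Rational(9072, 5) ≈ 1814.4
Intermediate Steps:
Function('m')(p, z) = Mul(2, p)
Function('f')(V) = -6 (Function('f')(V) = Add(-1, -5) = -6)
Function('F')(W) = Mul(6, Pow(Add(-2, W), -1), Add(-6, W)) (Function('F')(W) = Mul(6, Mul(Add(W, -6), Pow(Add(W, -2), -1))) = Mul(6, Mul(Add(-6, W), Pow(Add(-2, W), -1))) = Mul(6, Mul(Pow(Add(-2, W), -1), Add(-6, W))) = Mul(6, Pow(Add(-2, W), -1), Add(-6, W)))
Mul(Mul(Function('m')(3, Pow(-4, -1)), Function('F')(-3)), 28) = Mul(Mul(Mul(2, 3), Mul(6, Pow(Add(-2, -3), -1), Add(-6, -3))), 28) = Mul(Mul(6, Mul(6, Pow(-5, -1), -9)), 28) = Mul(Mul(6, Mul(6, Rational(-1, 5), -9)), 28) = Mul(Mul(6, Rational(54, 5)), 28) = Mul(Rational(324, 5), 28) = Rational(9072, 5)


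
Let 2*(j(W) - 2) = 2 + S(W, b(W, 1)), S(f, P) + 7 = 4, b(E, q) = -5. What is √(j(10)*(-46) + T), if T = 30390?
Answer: 3*√3369 ≈ 174.13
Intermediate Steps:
S(f, P) = -3 (S(f, P) = -7 + 4 = -3)
j(W) = 3/2 (j(W) = 2 + (2 - 3)/2 = 2 + (½)*(-1) = 2 - ½ = 3/2)
√(j(10)*(-46) + T) = √((3/2)*(-46) + 30390) = √(-69 + 30390) = √30321 = 3*√3369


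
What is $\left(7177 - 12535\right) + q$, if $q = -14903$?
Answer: $-20261$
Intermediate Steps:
$\left(7177 - 12535\right) + q = \left(7177 - 12535\right) - 14903 = -5358 - 14903 = -20261$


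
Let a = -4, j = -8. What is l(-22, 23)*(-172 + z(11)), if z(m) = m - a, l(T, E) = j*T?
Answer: -27632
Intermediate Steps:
l(T, E) = -8*T
z(m) = 4 + m (z(m) = m - 1*(-4) = m + 4 = 4 + m)
l(-22, 23)*(-172 + z(11)) = (-8*(-22))*(-172 + (4 + 11)) = 176*(-172 + 15) = 176*(-157) = -27632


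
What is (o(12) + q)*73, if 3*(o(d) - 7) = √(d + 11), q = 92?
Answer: 7227 + 73*√23/3 ≈ 7343.7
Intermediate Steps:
o(d) = 7 + √(11 + d)/3 (o(d) = 7 + √(d + 11)/3 = 7 + √(11 + d)/3)
(o(12) + q)*73 = ((7 + √(11 + 12)/3) + 92)*73 = ((7 + √23/3) + 92)*73 = (99 + √23/3)*73 = 7227 + 73*√23/3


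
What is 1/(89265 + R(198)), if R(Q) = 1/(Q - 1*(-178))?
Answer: 376/33563641 ≈ 1.1203e-5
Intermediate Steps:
R(Q) = 1/(178 + Q) (R(Q) = 1/(Q + 178) = 1/(178 + Q))
1/(89265 + R(198)) = 1/(89265 + 1/(178 + 198)) = 1/(89265 + 1/376) = 1/(33563641/376) = 376/33563641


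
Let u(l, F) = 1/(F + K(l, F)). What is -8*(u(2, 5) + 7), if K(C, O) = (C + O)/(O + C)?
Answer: -172/3 ≈ -57.333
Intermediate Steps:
K(C, O) = 1 (K(C, O) = (C + O)/(C + O) = 1)
u(l, F) = 1/(1 + F) (u(l, F) = 1/(F + 1) = 1/(1 + F))
-8*(u(2, 5) + 7) = -8*(1/(1 + 5) + 7) = -8*(1/6 + 7) = -8*43/6 = -172/3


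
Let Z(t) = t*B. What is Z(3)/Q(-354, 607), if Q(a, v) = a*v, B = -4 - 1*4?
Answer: 4/35813 ≈ 0.00011169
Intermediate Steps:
B = -8 (B = -4 - 4 = -8)
Z(t) = -8*t (Z(t) = t*(-8) = -8*t)
Z(3)/Q(-354, 607) = (-8*3)/((-354*607)) = -24/(-214878) = -1/214878*(-24) = 4/35813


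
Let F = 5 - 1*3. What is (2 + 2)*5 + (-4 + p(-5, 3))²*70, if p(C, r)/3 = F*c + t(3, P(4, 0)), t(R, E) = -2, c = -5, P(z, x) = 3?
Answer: 112020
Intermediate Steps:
F = 2 (F = 5 - 3 = 2)
p(C, r) = -36 (p(C, r) = 3*(2*(-5) - 2) = 3*(-10 - 2) = 3*(-12) = -36)
(2 + 2)*5 + (-4 + p(-5, 3))²*70 = (2 + 2)*5 + (-4 - 36)²*70 = 4*5 + (-40)²*70 = 20 + 1600*70 = 20 + 112000 = 112020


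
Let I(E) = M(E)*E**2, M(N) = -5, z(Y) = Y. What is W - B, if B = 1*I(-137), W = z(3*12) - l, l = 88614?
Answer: 5267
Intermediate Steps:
I(E) = -5*E**2
W = -88578 (W = 3*12 - 1*88614 = 36 - 88614 = -88578)
B = -93845 (B = 1*(-5*(-137)**2) = 1*(-5*18769) = 1*(-93845) = -93845)
W - B = -88578 - 1*(-93845) = -88578 + 93845 = 5267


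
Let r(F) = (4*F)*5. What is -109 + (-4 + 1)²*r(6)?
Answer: 971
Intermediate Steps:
r(F) = 20*F
-109 + (-4 + 1)²*r(6) = -109 + (-4 + 1)²*(20*6) = -109 + (-3)²*120 = -109 + 9*120 = -109 + 1080 = 971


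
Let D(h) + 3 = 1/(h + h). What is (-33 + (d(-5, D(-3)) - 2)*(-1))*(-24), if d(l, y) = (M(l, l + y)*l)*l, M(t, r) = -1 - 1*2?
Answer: -1056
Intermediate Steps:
M(t, r) = -3 (M(t, r) = -1 - 2 = -3)
D(h) = -3 + 1/(2*h) (D(h) = -3 + 1/(h + h) = -3 + 1/(2*h))
d(l, y) = -3*l**2 (d(l, y) = (-3*l)*l = -3*l**2)
(-33 + (d(-5, D(-3)) - 2)*(-1))*(-24) = (-33 + (-3*(-5)**2 - 2)*(-1))*(-24) = (-33 + (-3*25 - 2)*(-1))*(-24) = (-33 + (-75 - 2)*(-1))*(-24) = (-33 - 77*(-1))*(-24) = (-33 + 77)*(-24) = 44*(-24) = -1056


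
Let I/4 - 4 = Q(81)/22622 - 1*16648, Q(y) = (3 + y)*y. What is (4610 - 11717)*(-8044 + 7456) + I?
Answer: 46514691348/11311 ≈ 4.1123e+6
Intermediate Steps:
Q(y) = y*(3 + y)
I = -753027528/11311 (I = 16 + 4*((81*(3 + 81))/22622 - 1*16648) = 16 + 4*((81*84)*(1/22622) - 16648) = 16 + 4*(6804*(1/22622) - 16648) = 16 + 4*(3402/11311 - 16648) = 16 + 4*(-188302126/11311) = 16 - 753208504/11311 = -753027528/11311 ≈ -66575.)
(4610 - 11717)*(-8044 + 7456) + I = (4610 - 11717)*(-8044 + 7456) - 753027528/11311 = -7107*(-588) - 753027528/11311 = 4178916 - 753027528/11311 = 46514691348/11311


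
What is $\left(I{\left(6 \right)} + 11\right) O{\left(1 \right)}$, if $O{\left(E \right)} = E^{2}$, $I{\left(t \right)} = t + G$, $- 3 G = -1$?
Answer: $\frac{52}{3} \approx 17.333$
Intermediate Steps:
$G = \frac{1}{3}$ ($G = \left(- \frac{1}{3}\right) \left(-1\right) = \frac{1}{3} \approx 0.33333$)
$I{\left(t \right)} = \frac{1}{3} + t$ ($I{\left(t \right)} = t + \frac{1}{3} = \frac{1}{3} + t$)
$\left(I{\left(6 \right)} + 11\right) O{\left(1 \right)} = \left(\left(\frac{1}{3} + 6\right) + 11\right) 1^{2} = \left(\frac{19}{3} + 11\right) 1 = \frac{52}{3} \cdot 1 = \frac{52}{3}$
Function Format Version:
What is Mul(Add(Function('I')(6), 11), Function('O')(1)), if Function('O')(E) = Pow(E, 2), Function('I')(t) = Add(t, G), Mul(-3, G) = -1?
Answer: Rational(52, 3) ≈ 17.333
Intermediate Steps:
G = Rational(1, 3) (G = Mul(Rational(-1, 3), -1) = Rational(1, 3) ≈ 0.33333)
Function('I')(t) = Add(Rational(1, 3), t) (Function('I')(t) = Add(t, Rational(1, 3)) = Add(Rational(1, 3), t))
Mul(Add(Function('I')(6), 11), Function('O')(1)) = Mul(Add(Add(Rational(1, 3), 6), 11), Pow(1, 2)) = Mul(Add(Rational(19, 3), 11), 1) = Mul(Rational(52, 3), 1) = Rational(52, 3)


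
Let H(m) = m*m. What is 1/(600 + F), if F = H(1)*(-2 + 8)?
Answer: 1/606 ≈ 0.0016502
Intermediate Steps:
H(m) = m²
F = 6 (F = 1²*(-2 + 8) = 1*6 = 6)
1/(600 + F) = 1/(600 + 6) = 1/606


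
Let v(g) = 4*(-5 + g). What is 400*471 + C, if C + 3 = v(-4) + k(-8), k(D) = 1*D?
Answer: 188353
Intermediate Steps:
v(g) = -20 + 4*g
k(D) = D
C = -47 (C = -3 + ((-20 + 4*(-4)) - 8) = -3 + ((-20 - 16) - 8) = -3 + (-36 - 8) = -3 - 44 = -47)
400*471 + C = 400*471 - 47 = 188400 - 47 = 188353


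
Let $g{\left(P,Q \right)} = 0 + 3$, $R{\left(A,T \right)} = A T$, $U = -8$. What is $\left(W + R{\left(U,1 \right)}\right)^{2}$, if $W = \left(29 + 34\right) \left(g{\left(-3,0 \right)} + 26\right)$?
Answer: $3308761$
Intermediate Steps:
$g{\left(P,Q \right)} = 3$
$W = 1827$ ($W = \left(29 + 34\right) \left(3 + 26\right) = 63 \cdot 29 = 1827$)
$\left(W + R{\left(U,1 \right)}\right)^{2} = \left(1827 - 8\right)^{2} = 1819^{2} = 3308761$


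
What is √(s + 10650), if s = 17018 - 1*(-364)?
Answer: 8*√438 ≈ 167.43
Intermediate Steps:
s = 17382 (s = 17018 + 364 = 17382)
√(s + 10650) = √(17382 + 10650) = √28032 = 8*√438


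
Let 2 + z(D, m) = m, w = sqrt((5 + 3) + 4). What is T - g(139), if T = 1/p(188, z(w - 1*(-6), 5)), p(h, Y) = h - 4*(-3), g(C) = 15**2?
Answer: -44999/200 ≈ -225.00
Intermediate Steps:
g(C) = 225
w = 2*sqrt(3) (w = sqrt(8 + 4) = sqrt(12) = 2*sqrt(3) ≈ 3.4641)
z(D, m) = -2 + m
p(h, Y) = 12 + h (p(h, Y) = h + 12 = 12 + h)
T = 1/200 (T = 1/(12 + 188) = 1/200 ≈ 0.0050000)
T - g(139) = 1/200 - 1*225 = 1/200 - 225 = -44999/200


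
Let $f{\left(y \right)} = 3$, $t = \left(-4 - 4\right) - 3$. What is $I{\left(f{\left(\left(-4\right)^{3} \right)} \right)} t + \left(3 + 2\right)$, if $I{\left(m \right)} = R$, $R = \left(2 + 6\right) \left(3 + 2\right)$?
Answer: $-435$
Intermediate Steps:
$t = -11$ ($t = -8 - 3 = -11$)
$R = 40$ ($R = 8 \cdot 5 = 40$)
$I{\left(m \right)} = 40$
$I{\left(f{\left(\left(-4\right)^{3} \right)} \right)} t + \left(3 + 2\right) = 40 \left(-11\right) + \left(3 + 2\right) = -440 + 5 = -435$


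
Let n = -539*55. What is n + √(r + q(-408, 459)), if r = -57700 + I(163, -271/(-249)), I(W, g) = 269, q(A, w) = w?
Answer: -29645 + 2*I*√14243 ≈ -29645.0 + 238.69*I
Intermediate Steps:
r = -57431 (r = -57700 + 269 = -57431)
n = -29645
n + √(r + q(-408, 459)) = -29645 + √(-57431 + 459) = -29645 + √(-56972) = -29645 + 2*I*√14243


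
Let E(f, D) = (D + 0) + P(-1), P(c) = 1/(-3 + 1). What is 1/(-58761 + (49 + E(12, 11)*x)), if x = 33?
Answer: -2/116731 ≈ -1.7133e-5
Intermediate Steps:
P(c) = -1/2 (P(c) = 1/(-2) = -1/2)
E(f, D) = -1/2 + D (E(f, D) = (D + 0) - 1/2 = D - 1/2 = -1/2 + D)
1/(-58761 + (49 + E(12, 11)*x)) = 1/(-58761 + (49 + (-1/2 + 11)*33)) = 1/(-58761 + (49 + (21/2)*33)) = 1/(-58761 + (49 + 693/2)) = 1/(-58761 + 791/2) = 1/(-116731/2) = -2/116731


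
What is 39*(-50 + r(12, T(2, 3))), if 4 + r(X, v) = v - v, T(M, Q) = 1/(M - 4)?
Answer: -2106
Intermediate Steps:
T(M, Q) = 1/(-4 + M)
r(X, v) = -4 (r(X, v) = -4 + (v - v) = -4 + 0 = -4)
39*(-50 + r(12, T(2, 3))) = 39*(-50 - 4) = 39*(-54) = -2106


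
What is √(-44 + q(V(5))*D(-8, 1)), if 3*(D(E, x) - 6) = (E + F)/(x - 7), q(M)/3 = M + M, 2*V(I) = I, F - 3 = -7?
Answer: 2*√14 ≈ 7.4833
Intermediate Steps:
F = -4 (F = 3 - 7 = -4)
V(I) = I/2
q(M) = 6*M (q(M) = 3*(M + M) = 3*(2*M) = 6*M)
D(E, x) = 6 + (-4 + E)/(3*(-7 + x)) (D(E, x) = 6 + ((E - 4)/(x - 7))/3 = 6 + ((-4 + E)/(-7 + x))/3 = 6 + (-4 + E)/(3*(-7 + x)))
√(-44 + q(V(5))*D(-8, 1)) = √(-44 + (6*((½)*5))*((-130 - 8 + 18*1)/(3*(-7 + 1)))) = √(-44 + (6*(5/2))*((⅓)*(-130 - 8 + 18)/(-6))) = √(-44 + 15*((⅓)*(-⅙)*(-120))) = √(-44 + 15*(20/3)) = √(-44 + 100) = √56 = 2*√14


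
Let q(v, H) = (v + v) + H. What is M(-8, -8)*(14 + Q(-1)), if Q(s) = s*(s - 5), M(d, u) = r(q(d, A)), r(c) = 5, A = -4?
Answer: 100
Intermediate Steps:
q(v, H) = H + 2*v (q(v, H) = 2*v + H = H + 2*v)
M(d, u) = 5
Q(s) = s*(-5 + s)
M(-8, -8)*(14 + Q(-1)) = 5*(14 - (-5 - 1)) = 5*(14 - 1*(-6)) = 5*(14 + 6) = 5*20 = 100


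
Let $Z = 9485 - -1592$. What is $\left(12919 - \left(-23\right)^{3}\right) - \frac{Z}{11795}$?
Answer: $\frac{295878293}{11795} \approx 25085.0$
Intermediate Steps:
$Z = 11077$ ($Z = 9485 + 1592 = 11077$)
$\left(12919 - \left(-23\right)^{3}\right) - \frac{Z}{11795} = \left(12919 - \left(-23\right)^{3}\right) - \frac{11077}{11795} = \left(12919 - -12167\right) - 11077 \cdot \frac{1}{11795} = \left(12919 + 12167\right) - \frac{11077}{11795} = 25086 - \frac{11077}{11795} = \frac{295878293}{11795}$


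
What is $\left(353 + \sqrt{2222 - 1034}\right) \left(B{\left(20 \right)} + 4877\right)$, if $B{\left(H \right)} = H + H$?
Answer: $1735701 + 29502 \sqrt{33} \approx 1.9052 \cdot 10^{6}$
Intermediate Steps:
$B{\left(H \right)} = 2 H$
$\left(353 + \sqrt{2222 - 1034}\right) \left(B{\left(20 \right)} + 4877\right) = \left(353 + \sqrt{2222 - 1034}\right) \left(2 \cdot 20 + 4877\right) = \left(353 + \sqrt{1188}\right) \left(40 + 4877\right) = \left(353 + 6 \sqrt{33}\right) 4917 = 1735701 + 29502 \sqrt{33}$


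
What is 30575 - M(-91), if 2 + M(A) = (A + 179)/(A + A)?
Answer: 2782551/91 ≈ 30577.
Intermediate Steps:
M(A) = -2 + (179 + A)/(2*A) (M(A) = -2 + (A + 179)/(A + A) = -2 + (179 + A)/((2*A)) = -2 + (179 + A)*(1/(2*A)) = -2 + (179 + A)/(2*A))
30575 - M(-91) = 30575 - (179 - 3*(-91))/(2*(-91)) = 30575 - (-1)*(179 + 273)/(2*91) = 30575 - (-1)*452/(2*91) = 30575 - 1*(-226/91) = 30575 + 226/91 = 2782551/91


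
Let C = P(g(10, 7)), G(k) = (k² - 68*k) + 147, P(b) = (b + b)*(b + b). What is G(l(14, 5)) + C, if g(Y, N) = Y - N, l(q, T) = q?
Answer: -573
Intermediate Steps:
P(b) = 4*b² (P(b) = (2*b)*(2*b) = 4*b²)
G(k) = 147 + k² - 68*k
C = 36 (C = 4*(10 - 1*7)² = 4*(10 - 7)² = 4*3² = 4*9 = 36)
G(l(14, 5)) + C = (147 + 14² - 68*14) + 36 = (147 + 196 - 952) + 36 = -609 + 36 = -573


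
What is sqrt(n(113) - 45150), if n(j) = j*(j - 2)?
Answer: 3*I*sqrt(3623) ≈ 180.57*I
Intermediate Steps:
n(j) = j*(-2 + j)
sqrt(n(113) - 45150) = sqrt(113*(-2 + 113) - 45150) = sqrt(113*111 - 45150) = sqrt(12543 - 45150) = sqrt(-32607) = 3*I*sqrt(3623)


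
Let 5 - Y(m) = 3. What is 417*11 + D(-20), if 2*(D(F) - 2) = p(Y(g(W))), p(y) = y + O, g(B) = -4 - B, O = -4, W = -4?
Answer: 4588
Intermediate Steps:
Y(m) = 2 (Y(m) = 5 - 1*3 = 5 - 3 = 2)
p(y) = -4 + y (p(y) = y - 4 = -4 + y)
D(F) = 1 (D(F) = 2 + (-4 + 2)/2 = 2 + (½)*(-2) = 2 - 1 = 1)
417*11 + D(-20) = 417*11 + 1 = 4587 + 1 = 4588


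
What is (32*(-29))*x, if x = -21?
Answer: 19488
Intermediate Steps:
(32*(-29))*x = (32*(-29))*(-21) = -928*(-21) = 19488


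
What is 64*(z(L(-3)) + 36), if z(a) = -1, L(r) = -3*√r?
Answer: 2240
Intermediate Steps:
64*(z(L(-3)) + 36) = 64*(-1 + 36) = 64*35 = 2240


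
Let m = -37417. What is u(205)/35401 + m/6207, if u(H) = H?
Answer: -1323326782/219734007 ≈ -6.0224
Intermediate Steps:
u(205)/35401 + m/6207 = 205/35401 - 37417/6207 = -1323326782/219734007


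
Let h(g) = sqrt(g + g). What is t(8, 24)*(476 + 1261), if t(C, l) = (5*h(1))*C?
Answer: 69480*sqrt(2) ≈ 98260.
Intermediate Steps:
h(g) = sqrt(2)*sqrt(g) (h(g) = sqrt(2*g) = sqrt(2)*sqrt(g))
t(C, l) = 5*C*sqrt(2) (t(C, l) = (5*(sqrt(2)*sqrt(1)))*C = (5*(sqrt(2)*1))*C = (5*sqrt(2))*C = 5*C*sqrt(2))
t(8, 24)*(476 + 1261) = (5*8*sqrt(2))*(476 + 1261) = (40*sqrt(2))*1737 = 69480*sqrt(2)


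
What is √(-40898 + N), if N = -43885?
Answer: I*√84783 ≈ 291.18*I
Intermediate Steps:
√(-40898 + N) = √(-40898 - 43885) = √(-84783) = I*√84783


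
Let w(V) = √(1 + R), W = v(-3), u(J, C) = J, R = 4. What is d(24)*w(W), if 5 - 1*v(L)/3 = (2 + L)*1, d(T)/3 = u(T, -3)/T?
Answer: 3*√5 ≈ 6.7082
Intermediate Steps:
d(T) = 3 (d(T) = 3*(T/T) = 3*1 = 3)
v(L) = 9 - 3*L (v(L) = 15 - 3*(2 + L) = 15 + (-6 - 3*L) = 9 - 3*L)
W = 18 (W = 9 - 3*(-3) = 9 + 9 = 18)
w(V) = √5 (w(V) = √(1 + 4) = √5)
d(24)*w(W) = 3*√5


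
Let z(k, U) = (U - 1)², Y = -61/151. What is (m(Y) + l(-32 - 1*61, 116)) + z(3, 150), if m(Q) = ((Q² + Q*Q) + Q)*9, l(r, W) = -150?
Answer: 502768930/22801 ≈ 22050.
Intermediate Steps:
Y = -61/151 (Y = -61*1/151 = -61/151 ≈ -0.40397)
m(Q) = 9*Q + 18*Q² (m(Q) = ((Q² + Q²) + Q)*9 = (2*Q² + Q)*9 = (Q + 2*Q²)*9 = 9*Q + 18*Q²)
z(k, U) = (-1 + U)²
(m(Y) + l(-32 - 1*61, 116)) + z(3, 150) = (9*(-61/151)*(1 + 2*(-61/151)) - 150) + (-1 + 150)² = (9*(-61/151)*(1 - 122/151) - 150) + 149² = (9*(-61/151)*(29/151) - 150) + 22201 = (-15921/22801 - 150) + 22201 = -3436071/22801 + 22201 = 502768930/22801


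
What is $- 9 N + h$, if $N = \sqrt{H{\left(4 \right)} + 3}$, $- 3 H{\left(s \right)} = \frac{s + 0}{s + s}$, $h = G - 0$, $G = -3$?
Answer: $-3 - \frac{3 \sqrt{102}}{2} \approx -18.149$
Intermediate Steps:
$h = -3$ ($h = -3 - 0 = -3 + 0 = -3$)
$H{\left(s \right)} = - \frac{1}{6}$ ($H{\left(s \right)} = - \frac{\left(s + 0\right) \frac{1}{s + s}}{3} = - \frac{s \frac{1}{2 s}}{3} = \left(- \frac{1}{3}\right) \frac{1}{2} = - \frac{1}{6}$)
$N = \frac{\sqrt{102}}{6}$ ($N = \sqrt{- \frac{1}{6} + 3} = \sqrt{\frac{17}{6}} = \frac{\sqrt{102}}{6} \approx 1.6833$)
$- 9 N + h = - 9 \frac{\sqrt{102}}{6} - 3 = - \frac{3 \sqrt{102}}{2} - 3 = -3 - \frac{3 \sqrt{102}}{2}$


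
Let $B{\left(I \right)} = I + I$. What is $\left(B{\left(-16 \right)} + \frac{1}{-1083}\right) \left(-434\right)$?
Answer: $\frac{15041138}{1083} \approx 13888.0$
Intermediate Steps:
$B{\left(I \right)} = 2 I$
$\left(B{\left(-16 \right)} + \frac{1}{-1083}\right) \left(-434\right) = \left(2 \left(-16\right) + \frac{1}{-1083}\right) \left(-434\right) = \left(-32 - \frac{1}{1083}\right) \left(-434\right) = \left(- \frac{34657}{1083}\right) \left(-434\right) = \frac{15041138}{1083}$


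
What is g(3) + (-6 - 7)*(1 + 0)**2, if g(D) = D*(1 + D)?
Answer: -1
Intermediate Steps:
g(3) + (-6 - 7)*(1 + 0)**2 = 3*(1 + 3) + (-6 - 7)*(1 + 0)**2 = 3*4 - 13*1**2 = 12 - 13*1 = 12 - 13 = -1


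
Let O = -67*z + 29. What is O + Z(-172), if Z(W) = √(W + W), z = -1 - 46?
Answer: 3178 + 2*I*√86 ≈ 3178.0 + 18.547*I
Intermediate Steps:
z = -47
Z(W) = √2*√W (Z(W) = √(2*W) = √2*√W)
O = 3178 (O = -67*(-47) + 29 = 3149 + 29 = 3178)
O + Z(-172) = 3178 + √2*√(-172) = 3178 + √2*(2*I*√43) = 3178 + 2*I*√86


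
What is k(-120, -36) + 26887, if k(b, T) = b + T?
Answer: 26731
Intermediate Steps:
k(b, T) = T + b
k(-120, -36) + 26887 = (-36 - 120) + 26887 = -156 + 26887 = 26731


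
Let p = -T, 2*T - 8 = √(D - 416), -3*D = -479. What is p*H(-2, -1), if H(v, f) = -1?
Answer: 4 + I*√2307/6 ≈ 4.0 + 8.0052*I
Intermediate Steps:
D = 479/3 (D = -⅓*(-479) = 479/3 ≈ 159.67)
T = 4 + I*√2307/6 (T = 4 + √(479/3 - 416)/2 = 4 + √(-769/3)/2 = 4 + (I*√2307/3)/2 = 4 + I*√2307/6 ≈ 4.0 + 8.0052*I)
p = -4 - I*√2307/6 (p = -(4 + I*√2307/6) = -4 - I*√2307/6 ≈ -4.0 - 8.0052*I)
p*H(-2, -1) = (-4 - I*√2307/6)*(-1) = 4 + I*√2307/6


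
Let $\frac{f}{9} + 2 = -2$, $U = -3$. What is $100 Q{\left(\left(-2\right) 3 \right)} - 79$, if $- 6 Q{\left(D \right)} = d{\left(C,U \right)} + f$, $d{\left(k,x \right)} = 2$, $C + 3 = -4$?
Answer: $\frac{1463}{3} \approx 487.67$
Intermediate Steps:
$C = -7$ ($C = -3 - 4 = -7$)
$f = -36$ ($f = -18 + 9 \left(-2\right) = -18 - 18 = -36$)
$Q{\left(D \right)} = \frac{17}{3}$ ($Q{\left(D \right)} = - \frac{2 - 36}{6} = \left(- \frac{1}{6}\right) \left(-34\right) = \frac{17}{3}$)
$100 Q{\left(\left(-2\right) 3 \right)} - 79 = 100 \cdot \frac{17}{3} - 79 = \frac{1700}{3} - 79 = \frac{1463}{3}$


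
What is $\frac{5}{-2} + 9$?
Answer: $\frac{13}{2} \approx 6.5$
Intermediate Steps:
$\frac{5}{-2} + 9 = 5 \left(- \frac{1}{2}\right) + 9 = - \frac{5}{2} + 9 = \frac{13}{2}$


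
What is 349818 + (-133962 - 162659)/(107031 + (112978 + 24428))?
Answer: 85508165845/244437 ≈ 3.4982e+5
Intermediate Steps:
349818 + (-133962 - 162659)/(107031 + (112978 + 24428)) = 349818 - 296621/(107031 + 137406) = 349818 - 296621/244437 = 85508165845/244437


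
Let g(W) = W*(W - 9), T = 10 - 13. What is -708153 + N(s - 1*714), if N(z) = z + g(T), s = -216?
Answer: -709047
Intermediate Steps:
T = -3
g(W) = W*(-9 + W)
N(z) = 36 + z (N(z) = z - 3*(-9 - 3) = z - 3*(-12) = z + 36 = 36 + z)
-708153 + N(s - 1*714) = -708153 + (36 + (-216 - 1*714)) = -708153 + (36 + (-216 - 714)) = -708153 + (36 - 930) = -708153 - 894 = -709047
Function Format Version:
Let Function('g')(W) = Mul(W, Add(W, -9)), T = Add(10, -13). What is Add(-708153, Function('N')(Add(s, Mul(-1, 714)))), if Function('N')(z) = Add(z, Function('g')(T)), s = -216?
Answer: -709047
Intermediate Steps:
T = -3
Function('g')(W) = Mul(W, Add(-9, W))
Function('N')(z) = Add(36, z) (Function('N')(z) = Add(z, Mul(-3, Add(-9, -3))) = Add(z, Mul(-3, -12)) = Add(z, 36) = Add(36, z))
Add(-708153, Function('N')(Add(s, Mul(-1, 714)))) = Add(-708153, Add(36, Add(-216, Mul(-1, 714)))) = Add(-708153, Add(36, Add(-216, -714))) = Add(-708153, Add(36, -930)) = Add(-708153, -894) = -709047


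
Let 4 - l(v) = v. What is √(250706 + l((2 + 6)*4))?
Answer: √250678 ≈ 500.68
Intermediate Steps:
l(v) = 4 - v
√(250706 + l((2 + 6)*4)) = √(250706 + (4 - (2 + 6)*4)) = √(250706 + (4 - 8*4)) = √(250706 + (4 - 1*32)) = √(250706 + (4 - 32)) = √(250706 - 28) = √250678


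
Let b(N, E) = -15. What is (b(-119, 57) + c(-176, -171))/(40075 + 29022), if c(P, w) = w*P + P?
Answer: 29905/69097 ≈ 0.43280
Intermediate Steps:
c(P, w) = P + P*w (c(P, w) = P*w + P = P + P*w)
(b(-119, 57) + c(-176, -171))/(40075 + 29022) = (-15 - 176*(1 - 171))/(40075 + 29022) = (-15 - 176*(-170))/69097 = (-15 + 29920)*(1/69097) = 29905*(1/69097) = 29905/69097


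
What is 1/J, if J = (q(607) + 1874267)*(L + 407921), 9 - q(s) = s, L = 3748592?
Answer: 1/7787929556197 ≈ 1.2840e-13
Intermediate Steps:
q(s) = 9 - s
J = 7787929556197 (J = ((9 - 1*607) + 1874267)*(3748592 + 407921) = ((9 - 607) + 1874267)*4156513 = (-598 + 1874267)*4156513 = 1873669*4156513 = 7787929556197)
1/J = 1/7787929556197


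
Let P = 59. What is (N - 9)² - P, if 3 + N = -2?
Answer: 137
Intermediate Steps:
N = -5 (N = -3 - 2 = -5)
(N - 9)² - P = (-5 - 9)² - 1*59 = (-14)² - 59 = 196 - 59 = 137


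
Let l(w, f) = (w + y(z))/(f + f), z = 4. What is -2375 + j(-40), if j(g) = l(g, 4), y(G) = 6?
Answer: -9517/4 ≈ -2379.3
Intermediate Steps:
l(w, f) = (6 + w)/(2*f) (l(w, f) = (w + 6)/(f + f) = (6 + w)/((2*f)) = (6 + w)*(1/(2*f)) = (6 + w)/(2*f))
j(g) = ¾ + g/8 (j(g) = (½)*(6 + g)/4 = (½)*(¼)*(6 + g) = ¾ + g/8)
-2375 + j(-40) = -2375 + (¾ + (⅛)*(-40)) = -2375 + (¾ - 5) = -2375 - 17/4 = -9517/4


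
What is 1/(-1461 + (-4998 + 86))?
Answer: -1/6373 ≈ -0.00015691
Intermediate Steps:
1/(-1461 + (-4998 + 86)) = 1/(-1461 - 4912) = 1/(-6373) = -1/6373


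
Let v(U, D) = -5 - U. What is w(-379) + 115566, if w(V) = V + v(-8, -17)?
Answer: 115190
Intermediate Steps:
w(V) = 3 + V (w(V) = V + (-5 - 1*(-8)) = V + (-5 + 8) = V + 3 = 3 + V)
w(-379) + 115566 = (3 - 379) + 115566 = -376 + 115566 = 115190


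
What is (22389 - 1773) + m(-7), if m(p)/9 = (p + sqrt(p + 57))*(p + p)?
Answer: 21498 - 630*sqrt(2) ≈ 20607.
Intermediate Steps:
m(p) = 18*p*(p + sqrt(57 + p)) (m(p) = 9*((p + sqrt(p + 57))*(p + p)) = 9*((p + sqrt(57 + p))*(2*p)) = 9*(2*p*(p + sqrt(57 + p))) = 18*p*(p + sqrt(57 + p)))
(22389 - 1773) + m(-7) = (22389 - 1773) + 18*(-7)*(-7 + sqrt(57 - 7)) = 20616 + 18*(-7)*(-7 + sqrt(50)) = 20616 + 18*(-7)*(-7 + 5*sqrt(2)) = 20616 + (882 - 630*sqrt(2)) = 21498 - 630*sqrt(2)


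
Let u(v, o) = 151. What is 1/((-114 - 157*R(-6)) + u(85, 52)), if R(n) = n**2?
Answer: -1/5615 ≈ -0.00017809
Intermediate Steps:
1/((-114 - 157*R(-6)) + u(85, 52)) = 1/((-114 - 157*(-6)**2) + 151) = 1/((-114 - 157*36) + 151) = 1/((-114 - 5652) + 151) = 1/(-5766 + 151) = 1/(-5615) = -1/5615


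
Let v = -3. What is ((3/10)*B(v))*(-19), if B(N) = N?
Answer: 171/10 ≈ 17.100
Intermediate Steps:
((3/10)*B(v))*(-19) = ((3/10)*(-3))*(-19) = -9/10*(-19) = 171/10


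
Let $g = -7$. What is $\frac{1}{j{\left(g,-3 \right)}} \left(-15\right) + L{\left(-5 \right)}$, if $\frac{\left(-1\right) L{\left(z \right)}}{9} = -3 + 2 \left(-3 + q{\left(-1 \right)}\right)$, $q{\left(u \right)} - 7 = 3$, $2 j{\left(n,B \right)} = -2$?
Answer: $-84$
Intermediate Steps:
$j{\left(n,B \right)} = -1$ ($j{\left(n,B \right)} = \frac{1}{2} \left(-2\right) = -1$)
$q{\left(u \right)} = 10$ ($q{\left(u \right)} = 7 + 3 = 10$)
$L{\left(z \right)} = -99$ ($L{\left(z \right)} = - 9 \left(-3 + 2 \left(-3 + 10\right)\right) = - 9 \left(-3 + 2 \cdot 7\right) = - 9 \left(-3 + 14\right) = \left(-9\right) 11 = -99$)
$\frac{1}{j{\left(g,-3 \right)}} \left(-15\right) + L{\left(-5 \right)} = \frac{1}{-1} \left(-15\right) - 99 = \left(-1\right) \left(-15\right) - 99 = 15 - 99 = -84$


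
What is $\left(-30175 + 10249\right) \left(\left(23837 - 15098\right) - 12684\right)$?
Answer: $78608070$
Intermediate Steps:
$\left(-30175 + 10249\right) \left(\left(23837 - 15098\right) - 12684\right) = - 19926 \left(8739 - 12684\right) = \left(-19926\right) \left(-3945\right) = 78608070$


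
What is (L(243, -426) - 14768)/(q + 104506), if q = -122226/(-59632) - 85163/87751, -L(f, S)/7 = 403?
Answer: -46019574939624/273430630581751 ≈ -0.16830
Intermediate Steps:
L(f, S) = -2821 (L(f, S) = -7*403 = -2821)
q = 2823506855/2616383816 (q = -122226*(-1/59632) - 85163*1/87751 = 61113/29816 - 85163/87751 = 2823506855/2616383816 ≈ 1.0792)
(L(243, -426) - 14768)/(q + 104506) = (-2821 - 14768)/(2823506855/2616383816 + 104506) = -17589/273430630581751/2616383816 = -17589*2616383816/273430630581751 = -46019574939624/273430630581751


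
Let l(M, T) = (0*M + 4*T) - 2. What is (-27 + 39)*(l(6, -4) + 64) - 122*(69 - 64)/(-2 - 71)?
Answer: 40906/73 ≈ 560.36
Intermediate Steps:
l(M, T) = -2 + 4*T (l(M, T) = (0 + 4*T) - 2 = 4*T - 2 = -2 + 4*T)
(-27 + 39)*(l(6, -4) + 64) - 122*(69 - 64)/(-2 - 71) = (-27 + 39)*((-2 + 4*(-4)) + 64) - 122*(69 - 64)/(-2 - 71) = 12*((-2 - 16) + 64) - 610/(-73) = 12*(-18 + 64) - 610*(-1)/73 = 12*46 - 122*(-5/73) = 552 + 610/73 = 40906/73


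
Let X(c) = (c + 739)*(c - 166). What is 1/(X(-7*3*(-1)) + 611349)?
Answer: 1/501149 ≈ 1.9954e-6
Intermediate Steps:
X(c) = (-166 + c)*(739 + c) (X(c) = (739 + c)*(-166 + c) = (-166 + c)*(739 + c))
1/(X(-7*3*(-1)) + 611349) = 1/((-122674 + (-7*3*(-1))² + 573*(-7*3*(-1))) + 611349) = 1/((-122674 + (-21*(-1))² + 573*(-21*(-1))) + 611349) = 1/((-122674 + 21² + 573*21) + 611349) = 1/((-122674 + 441 + 12033) + 611349) = 1/(-110200 + 611349) = 1/501149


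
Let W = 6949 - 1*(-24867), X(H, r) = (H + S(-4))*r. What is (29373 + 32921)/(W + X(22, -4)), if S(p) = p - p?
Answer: 31147/15864 ≈ 1.9634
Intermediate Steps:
S(p) = 0
X(H, r) = H*r (X(H, r) = (H + 0)*r = H*r)
W = 31816 (W = 6949 + 24867 = 31816)
(29373 + 32921)/(W + X(22, -4)) = (29373 + 32921)/(31816 + 22*(-4)) = 62294/(31816 - 88) = 62294/31728 = 62294*(1/31728) = 31147/15864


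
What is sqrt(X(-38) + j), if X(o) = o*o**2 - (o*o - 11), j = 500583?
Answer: sqrt(444278) ≈ 666.54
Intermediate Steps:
X(o) = 11 + o**3 - o**2 (X(o) = o**3 - (o**2 - 11) = o**3 - (-11 + o**2) = o**3 + (11 - o**2) = 11 + o**3 - o**2)
sqrt(X(-38) + j) = sqrt((11 + (-38)**3 - 1*(-38)**2) + 500583) = sqrt((11 - 54872 - 1*1444) + 500583) = sqrt((11 - 54872 - 1444) + 500583) = sqrt(-56305 + 500583) = sqrt(444278)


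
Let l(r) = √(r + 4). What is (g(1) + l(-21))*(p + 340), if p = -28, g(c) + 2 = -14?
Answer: -4992 + 312*I*√17 ≈ -4992.0 + 1286.4*I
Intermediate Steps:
g(c) = -16 (g(c) = -2 - 14 = -16)
l(r) = √(4 + r)
(g(1) + l(-21))*(p + 340) = (-16 + √(4 - 21))*(-28 + 340) = (-16 + √(-17))*312 = (-16 + I*√17)*312 = -4992 + 312*I*√17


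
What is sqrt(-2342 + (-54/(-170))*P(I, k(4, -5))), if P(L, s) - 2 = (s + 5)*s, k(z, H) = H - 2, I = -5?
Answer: I*sqrt(16884230)/85 ≈ 48.342*I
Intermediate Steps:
k(z, H) = -2 + H
P(L, s) = 2 + s*(5 + s) (P(L, s) = 2 + (s + 5)*s = 2 + (5 + s)*s = 2 + s*(5 + s))
sqrt(-2342 + (-54/(-170))*P(I, k(4, -5))) = sqrt(-2342 + (-54/(-170))*(2 + (-2 - 5)**2 + 5*(-2 - 5))) = sqrt(-2342 + (-54*(-1/170))*(2 + (-7)**2 + 5*(-7))) = sqrt(-2342 + 27*(2 + 49 - 35)/85) = sqrt(-2342 + (27/85)*16) = sqrt(-2342 + 432/85) = sqrt(-198638/85) = I*sqrt(16884230)/85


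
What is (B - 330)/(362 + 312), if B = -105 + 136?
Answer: -299/674 ≈ -0.44362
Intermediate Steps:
B = 31
(B - 330)/(362 + 312) = (31 - 330)/(362 + 312) = -299/674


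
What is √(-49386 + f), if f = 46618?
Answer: 4*I*√173 ≈ 52.612*I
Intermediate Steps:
√(-49386 + f) = √(-49386 + 46618) = √(-2768) = 4*I*√173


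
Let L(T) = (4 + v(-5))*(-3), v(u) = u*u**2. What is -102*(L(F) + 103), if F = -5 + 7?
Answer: -47532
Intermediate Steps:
v(u) = u**3
F = 2
L(T) = 363 (L(T) = (4 + (-5)**3)*(-3) = (4 - 125)*(-3) = -121*(-3) = 363)
-102*(L(F) + 103) = -102*(363 + 103) = -102*466 = -47532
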